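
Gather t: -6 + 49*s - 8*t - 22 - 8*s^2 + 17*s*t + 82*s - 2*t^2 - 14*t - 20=-8*s^2 + 131*s - 2*t^2 + t*(17*s - 22) - 48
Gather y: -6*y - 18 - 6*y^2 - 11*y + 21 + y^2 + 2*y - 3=-5*y^2 - 15*y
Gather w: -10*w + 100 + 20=120 - 10*w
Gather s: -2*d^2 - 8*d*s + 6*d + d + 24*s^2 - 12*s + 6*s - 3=-2*d^2 + 7*d + 24*s^2 + s*(-8*d - 6) - 3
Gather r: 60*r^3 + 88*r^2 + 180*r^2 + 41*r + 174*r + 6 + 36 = 60*r^3 + 268*r^2 + 215*r + 42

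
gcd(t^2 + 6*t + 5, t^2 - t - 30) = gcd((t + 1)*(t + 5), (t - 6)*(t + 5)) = t + 5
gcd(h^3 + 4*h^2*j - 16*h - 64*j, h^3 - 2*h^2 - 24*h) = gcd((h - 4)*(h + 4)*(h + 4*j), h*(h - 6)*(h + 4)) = h + 4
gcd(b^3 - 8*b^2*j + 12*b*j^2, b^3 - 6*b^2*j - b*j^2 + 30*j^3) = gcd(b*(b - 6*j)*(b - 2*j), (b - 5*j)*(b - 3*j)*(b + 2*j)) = 1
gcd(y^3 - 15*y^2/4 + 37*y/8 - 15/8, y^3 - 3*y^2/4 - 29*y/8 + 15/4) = y^2 - 11*y/4 + 15/8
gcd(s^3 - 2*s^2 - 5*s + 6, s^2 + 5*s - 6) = s - 1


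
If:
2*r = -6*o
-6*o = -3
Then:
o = 1/2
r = -3/2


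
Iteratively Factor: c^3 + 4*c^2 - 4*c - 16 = (c + 4)*(c^2 - 4) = (c + 2)*(c + 4)*(c - 2)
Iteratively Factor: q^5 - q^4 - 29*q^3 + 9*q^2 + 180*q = (q + 3)*(q^4 - 4*q^3 - 17*q^2 + 60*q) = (q + 3)*(q + 4)*(q^3 - 8*q^2 + 15*q) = (q - 5)*(q + 3)*(q + 4)*(q^2 - 3*q) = (q - 5)*(q - 3)*(q + 3)*(q + 4)*(q)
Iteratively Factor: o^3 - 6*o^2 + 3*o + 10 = (o - 5)*(o^2 - o - 2) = (o - 5)*(o + 1)*(o - 2)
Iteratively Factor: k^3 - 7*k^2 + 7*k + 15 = (k - 3)*(k^2 - 4*k - 5) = (k - 5)*(k - 3)*(k + 1)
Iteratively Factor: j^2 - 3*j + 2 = (j - 2)*(j - 1)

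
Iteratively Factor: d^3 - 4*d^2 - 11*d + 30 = (d + 3)*(d^2 - 7*d + 10) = (d - 5)*(d + 3)*(d - 2)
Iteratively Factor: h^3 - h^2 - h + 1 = (h + 1)*(h^2 - 2*h + 1) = (h - 1)*(h + 1)*(h - 1)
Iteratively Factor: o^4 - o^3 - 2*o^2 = (o)*(o^3 - o^2 - 2*o) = o*(o + 1)*(o^2 - 2*o) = o*(o - 2)*(o + 1)*(o)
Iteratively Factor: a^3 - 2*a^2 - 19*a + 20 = (a - 1)*(a^2 - a - 20) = (a - 5)*(a - 1)*(a + 4)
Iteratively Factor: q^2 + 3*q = (q)*(q + 3)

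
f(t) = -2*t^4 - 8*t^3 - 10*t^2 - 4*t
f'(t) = -8*t^3 - 24*t^2 - 20*t - 4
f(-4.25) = -202.01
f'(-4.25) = 261.62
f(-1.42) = 0.29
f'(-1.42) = -1.09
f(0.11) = -0.57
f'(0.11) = -6.50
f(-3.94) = -132.14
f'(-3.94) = 191.54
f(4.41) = -1654.71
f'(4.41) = -1245.08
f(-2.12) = -0.64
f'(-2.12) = 6.76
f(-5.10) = -531.53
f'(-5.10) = 534.97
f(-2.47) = -5.02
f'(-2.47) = 19.53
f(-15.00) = -76440.00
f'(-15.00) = 21896.00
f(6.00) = -4704.00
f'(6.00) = -2716.00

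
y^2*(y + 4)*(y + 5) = y^4 + 9*y^3 + 20*y^2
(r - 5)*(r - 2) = r^2 - 7*r + 10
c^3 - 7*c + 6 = (c - 2)*(c - 1)*(c + 3)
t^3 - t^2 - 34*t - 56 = (t - 7)*(t + 2)*(t + 4)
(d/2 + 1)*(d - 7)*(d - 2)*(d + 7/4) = d^4/2 - 21*d^3/8 - 65*d^2/8 + 21*d/2 + 49/2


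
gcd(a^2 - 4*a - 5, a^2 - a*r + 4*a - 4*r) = 1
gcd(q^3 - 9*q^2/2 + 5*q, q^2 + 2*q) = q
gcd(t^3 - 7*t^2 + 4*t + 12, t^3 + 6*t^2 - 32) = t - 2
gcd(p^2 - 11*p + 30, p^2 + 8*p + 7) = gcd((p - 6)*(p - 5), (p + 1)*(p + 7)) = 1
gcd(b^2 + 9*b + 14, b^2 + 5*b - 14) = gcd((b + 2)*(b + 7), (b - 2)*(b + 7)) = b + 7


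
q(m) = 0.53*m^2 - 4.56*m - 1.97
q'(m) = 1.06*m - 4.56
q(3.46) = -11.40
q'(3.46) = -0.89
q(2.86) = -10.68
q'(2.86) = -1.53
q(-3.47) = 20.23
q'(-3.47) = -8.24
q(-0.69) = 1.43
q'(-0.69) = -5.29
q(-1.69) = 7.25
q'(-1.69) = -6.35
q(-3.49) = 20.40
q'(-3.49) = -8.26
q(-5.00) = 34.08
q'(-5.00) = -9.86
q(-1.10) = 3.69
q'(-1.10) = -5.73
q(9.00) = -0.08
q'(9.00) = 4.98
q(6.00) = -10.25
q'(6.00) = 1.80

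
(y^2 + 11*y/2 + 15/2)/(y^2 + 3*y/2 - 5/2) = (y + 3)/(y - 1)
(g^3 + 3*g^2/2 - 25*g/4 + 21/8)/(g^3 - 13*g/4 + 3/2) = (g + 7/2)/(g + 2)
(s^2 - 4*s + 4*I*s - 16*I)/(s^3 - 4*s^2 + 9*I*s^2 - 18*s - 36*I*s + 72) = (s + 4*I)/(s^2 + 9*I*s - 18)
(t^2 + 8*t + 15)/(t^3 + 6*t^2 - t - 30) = 1/(t - 2)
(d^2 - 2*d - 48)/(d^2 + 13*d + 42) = (d - 8)/(d + 7)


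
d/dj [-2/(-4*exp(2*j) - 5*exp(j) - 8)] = (-16*exp(j) - 10)*exp(j)/(4*exp(2*j) + 5*exp(j) + 8)^2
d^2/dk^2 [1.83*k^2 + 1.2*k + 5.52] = 3.66000000000000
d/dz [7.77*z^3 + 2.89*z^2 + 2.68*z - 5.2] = 23.31*z^2 + 5.78*z + 2.68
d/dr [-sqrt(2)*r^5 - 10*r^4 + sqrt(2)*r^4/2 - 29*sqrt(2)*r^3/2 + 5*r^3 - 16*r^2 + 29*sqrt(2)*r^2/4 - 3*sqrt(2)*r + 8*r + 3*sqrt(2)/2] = -5*sqrt(2)*r^4 - 40*r^3 + 2*sqrt(2)*r^3 - 87*sqrt(2)*r^2/2 + 15*r^2 - 32*r + 29*sqrt(2)*r/2 - 3*sqrt(2) + 8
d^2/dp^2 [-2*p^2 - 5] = -4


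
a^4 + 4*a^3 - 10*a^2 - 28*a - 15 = (a - 3)*(a + 1)^2*(a + 5)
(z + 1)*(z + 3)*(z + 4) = z^3 + 8*z^2 + 19*z + 12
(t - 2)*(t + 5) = t^2 + 3*t - 10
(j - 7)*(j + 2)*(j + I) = j^3 - 5*j^2 + I*j^2 - 14*j - 5*I*j - 14*I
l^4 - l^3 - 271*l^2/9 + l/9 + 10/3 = (l - 6)*(l - 1/3)*(l + 1/3)*(l + 5)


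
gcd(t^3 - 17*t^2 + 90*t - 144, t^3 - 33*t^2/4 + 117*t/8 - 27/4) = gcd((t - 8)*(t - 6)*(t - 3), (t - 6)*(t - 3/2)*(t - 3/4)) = t - 6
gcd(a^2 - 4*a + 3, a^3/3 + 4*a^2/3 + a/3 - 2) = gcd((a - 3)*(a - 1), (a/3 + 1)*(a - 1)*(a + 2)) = a - 1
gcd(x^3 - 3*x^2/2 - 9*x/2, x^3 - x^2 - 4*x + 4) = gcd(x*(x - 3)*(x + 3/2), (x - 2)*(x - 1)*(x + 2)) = 1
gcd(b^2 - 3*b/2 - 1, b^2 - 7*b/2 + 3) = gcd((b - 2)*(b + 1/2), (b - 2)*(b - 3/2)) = b - 2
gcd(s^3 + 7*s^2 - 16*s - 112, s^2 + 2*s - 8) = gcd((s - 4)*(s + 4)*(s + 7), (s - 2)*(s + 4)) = s + 4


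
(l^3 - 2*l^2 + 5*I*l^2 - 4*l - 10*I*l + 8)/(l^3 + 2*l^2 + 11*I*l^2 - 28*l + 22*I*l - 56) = (l^2 + l*(-2 + I) - 2*I)/(l^2 + l*(2 + 7*I) + 14*I)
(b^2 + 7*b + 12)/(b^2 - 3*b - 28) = (b + 3)/(b - 7)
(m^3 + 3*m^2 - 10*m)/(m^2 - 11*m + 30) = m*(m^2 + 3*m - 10)/(m^2 - 11*m + 30)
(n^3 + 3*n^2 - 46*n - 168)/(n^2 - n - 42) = n + 4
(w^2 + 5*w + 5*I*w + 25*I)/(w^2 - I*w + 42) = (w^2 + 5*w*(1 + I) + 25*I)/(w^2 - I*w + 42)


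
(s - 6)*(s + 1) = s^2 - 5*s - 6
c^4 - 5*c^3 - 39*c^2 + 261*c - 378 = (c - 6)*(c - 3)^2*(c + 7)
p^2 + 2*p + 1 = (p + 1)^2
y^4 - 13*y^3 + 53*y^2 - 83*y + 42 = (y - 7)*(y - 3)*(y - 2)*(y - 1)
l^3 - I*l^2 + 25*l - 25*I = (l - 5*I)*(l - I)*(l + 5*I)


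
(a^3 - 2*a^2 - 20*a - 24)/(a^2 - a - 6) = (a^2 - 4*a - 12)/(a - 3)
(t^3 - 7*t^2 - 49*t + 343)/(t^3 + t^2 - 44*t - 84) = (t^2 - 49)/(t^2 + 8*t + 12)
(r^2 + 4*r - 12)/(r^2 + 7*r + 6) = (r - 2)/(r + 1)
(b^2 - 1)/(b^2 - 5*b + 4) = (b + 1)/(b - 4)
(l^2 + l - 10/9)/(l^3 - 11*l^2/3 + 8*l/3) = (9*l^2 + 9*l - 10)/(3*l*(3*l^2 - 11*l + 8))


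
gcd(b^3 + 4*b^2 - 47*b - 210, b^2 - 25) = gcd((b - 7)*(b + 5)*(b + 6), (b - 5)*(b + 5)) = b + 5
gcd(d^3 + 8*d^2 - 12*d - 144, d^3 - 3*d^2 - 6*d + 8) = d - 4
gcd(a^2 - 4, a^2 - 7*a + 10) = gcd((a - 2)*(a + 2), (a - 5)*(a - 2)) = a - 2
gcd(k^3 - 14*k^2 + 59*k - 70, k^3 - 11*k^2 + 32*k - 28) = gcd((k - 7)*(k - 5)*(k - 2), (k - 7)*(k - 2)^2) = k^2 - 9*k + 14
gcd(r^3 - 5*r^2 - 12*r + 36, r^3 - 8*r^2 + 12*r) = r^2 - 8*r + 12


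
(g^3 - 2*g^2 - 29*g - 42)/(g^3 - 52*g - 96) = (g^2 - 4*g - 21)/(g^2 - 2*g - 48)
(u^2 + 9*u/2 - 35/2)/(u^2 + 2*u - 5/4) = 2*(2*u^2 + 9*u - 35)/(4*u^2 + 8*u - 5)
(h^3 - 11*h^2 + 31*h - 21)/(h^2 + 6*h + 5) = (h^3 - 11*h^2 + 31*h - 21)/(h^2 + 6*h + 5)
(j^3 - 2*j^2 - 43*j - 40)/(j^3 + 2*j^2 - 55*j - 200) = (j + 1)/(j + 5)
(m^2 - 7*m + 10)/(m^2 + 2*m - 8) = (m - 5)/(m + 4)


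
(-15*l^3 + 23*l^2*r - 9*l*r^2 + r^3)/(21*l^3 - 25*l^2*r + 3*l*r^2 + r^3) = (-5*l + r)/(7*l + r)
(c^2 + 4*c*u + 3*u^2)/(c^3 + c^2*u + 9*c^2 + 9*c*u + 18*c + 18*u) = (c + 3*u)/(c^2 + 9*c + 18)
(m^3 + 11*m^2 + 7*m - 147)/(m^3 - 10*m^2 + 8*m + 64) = (m^3 + 11*m^2 + 7*m - 147)/(m^3 - 10*m^2 + 8*m + 64)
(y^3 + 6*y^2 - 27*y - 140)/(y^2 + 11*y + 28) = y - 5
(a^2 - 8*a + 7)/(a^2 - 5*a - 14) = (a - 1)/(a + 2)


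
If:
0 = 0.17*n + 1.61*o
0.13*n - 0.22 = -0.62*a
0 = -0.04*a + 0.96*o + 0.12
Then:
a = 0.12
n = 1.14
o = -0.12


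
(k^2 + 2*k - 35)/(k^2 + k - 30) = (k + 7)/(k + 6)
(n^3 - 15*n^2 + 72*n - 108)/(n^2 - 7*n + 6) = (n^2 - 9*n + 18)/(n - 1)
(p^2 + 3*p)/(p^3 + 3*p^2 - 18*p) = (p + 3)/(p^2 + 3*p - 18)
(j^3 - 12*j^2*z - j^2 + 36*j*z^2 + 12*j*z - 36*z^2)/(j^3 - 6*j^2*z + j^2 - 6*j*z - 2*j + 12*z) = (j - 6*z)/(j + 2)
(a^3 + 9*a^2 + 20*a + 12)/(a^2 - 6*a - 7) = (a^2 + 8*a + 12)/(a - 7)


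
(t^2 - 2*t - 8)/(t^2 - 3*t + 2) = (t^2 - 2*t - 8)/(t^2 - 3*t + 2)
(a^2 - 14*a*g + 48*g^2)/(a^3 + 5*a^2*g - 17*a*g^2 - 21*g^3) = (a^2 - 14*a*g + 48*g^2)/(a^3 + 5*a^2*g - 17*a*g^2 - 21*g^3)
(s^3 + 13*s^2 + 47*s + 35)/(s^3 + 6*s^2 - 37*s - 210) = (s + 1)/(s - 6)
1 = 1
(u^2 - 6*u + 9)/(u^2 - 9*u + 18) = (u - 3)/(u - 6)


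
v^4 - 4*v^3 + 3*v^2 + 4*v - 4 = (v - 2)^2*(v - 1)*(v + 1)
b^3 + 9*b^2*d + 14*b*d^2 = b*(b + 2*d)*(b + 7*d)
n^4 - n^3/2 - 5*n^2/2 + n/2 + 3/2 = (n - 3/2)*(n - 1)*(n + 1)^2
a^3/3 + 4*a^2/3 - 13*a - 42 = (a/3 + 1)*(a - 6)*(a + 7)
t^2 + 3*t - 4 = (t - 1)*(t + 4)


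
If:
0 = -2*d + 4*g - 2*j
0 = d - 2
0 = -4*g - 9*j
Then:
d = 2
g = 9/11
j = -4/11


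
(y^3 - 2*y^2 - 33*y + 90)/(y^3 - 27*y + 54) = (y - 5)/(y - 3)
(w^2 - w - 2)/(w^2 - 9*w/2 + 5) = 2*(w + 1)/(2*w - 5)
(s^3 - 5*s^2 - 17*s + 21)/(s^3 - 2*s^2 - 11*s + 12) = (s - 7)/(s - 4)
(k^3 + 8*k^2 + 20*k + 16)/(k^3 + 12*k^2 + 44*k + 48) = (k + 2)/(k + 6)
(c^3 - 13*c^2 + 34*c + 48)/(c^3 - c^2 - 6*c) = (-c^3 + 13*c^2 - 34*c - 48)/(c*(-c^2 + c + 6))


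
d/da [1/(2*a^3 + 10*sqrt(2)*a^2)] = (-3*a - 10*sqrt(2))/(2*a^3*(a + 5*sqrt(2))^2)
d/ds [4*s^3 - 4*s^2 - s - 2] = 12*s^2 - 8*s - 1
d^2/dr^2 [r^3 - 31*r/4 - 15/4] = 6*r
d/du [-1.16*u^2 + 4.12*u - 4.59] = 4.12 - 2.32*u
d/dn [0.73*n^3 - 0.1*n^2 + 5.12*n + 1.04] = 2.19*n^2 - 0.2*n + 5.12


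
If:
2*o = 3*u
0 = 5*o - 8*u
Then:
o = 0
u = 0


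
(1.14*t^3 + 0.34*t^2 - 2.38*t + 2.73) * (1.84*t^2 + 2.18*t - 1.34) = 2.0976*t^5 + 3.1108*t^4 - 5.1656*t^3 - 0.620800000000001*t^2 + 9.1406*t - 3.6582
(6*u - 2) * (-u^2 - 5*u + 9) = -6*u^3 - 28*u^2 + 64*u - 18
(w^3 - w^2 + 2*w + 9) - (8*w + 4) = w^3 - w^2 - 6*w + 5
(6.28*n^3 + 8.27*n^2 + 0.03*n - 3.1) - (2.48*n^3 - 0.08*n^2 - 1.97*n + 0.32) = 3.8*n^3 + 8.35*n^2 + 2.0*n - 3.42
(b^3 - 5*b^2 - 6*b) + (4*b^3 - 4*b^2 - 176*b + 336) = 5*b^3 - 9*b^2 - 182*b + 336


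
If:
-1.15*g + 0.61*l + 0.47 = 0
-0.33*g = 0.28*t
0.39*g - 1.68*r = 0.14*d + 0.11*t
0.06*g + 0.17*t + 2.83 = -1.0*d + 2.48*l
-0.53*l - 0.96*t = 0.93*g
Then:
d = -2.28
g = 0.51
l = 0.19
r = 0.35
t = -0.60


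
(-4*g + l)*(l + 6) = -4*g*l - 24*g + l^2 + 6*l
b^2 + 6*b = b*(b + 6)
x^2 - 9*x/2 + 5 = (x - 5/2)*(x - 2)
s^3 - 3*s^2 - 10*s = s*(s - 5)*(s + 2)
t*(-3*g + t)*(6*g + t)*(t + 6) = -18*g^2*t^2 - 108*g^2*t + 3*g*t^3 + 18*g*t^2 + t^4 + 6*t^3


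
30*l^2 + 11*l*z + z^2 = (5*l + z)*(6*l + z)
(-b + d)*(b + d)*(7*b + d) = -7*b^3 - b^2*d + 7*b*d^2 + d^3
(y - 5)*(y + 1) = y^2 - 4*y - 5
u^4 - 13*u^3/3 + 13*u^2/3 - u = u*(u - 3)*(u - 1)*(u - 1/3)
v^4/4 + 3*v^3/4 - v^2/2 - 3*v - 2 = (v/4 + 1/2)*(v - 2)*(v + 1)*(v + 2)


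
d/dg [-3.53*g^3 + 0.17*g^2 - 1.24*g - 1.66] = -10.59*g^2 + 0.34*g - 1.24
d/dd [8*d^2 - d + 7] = 16*d - 1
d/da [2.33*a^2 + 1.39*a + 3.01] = 4.66*a + 1.39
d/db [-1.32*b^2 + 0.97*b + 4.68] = 0.97 - 2.64*b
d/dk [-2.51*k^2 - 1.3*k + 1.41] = -5.02*k - 1.3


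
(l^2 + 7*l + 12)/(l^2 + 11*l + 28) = (l + 3)/(l + 7)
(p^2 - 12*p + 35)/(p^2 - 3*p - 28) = (p - 5)/(p + 4)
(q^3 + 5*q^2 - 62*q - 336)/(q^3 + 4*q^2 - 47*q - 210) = (q^2 - q - 56)/(q^2 - 2*q - 35)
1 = 1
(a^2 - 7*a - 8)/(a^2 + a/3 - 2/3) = 3*(a - 8)/(3*a - 2)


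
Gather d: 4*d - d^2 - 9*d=-d^2 - 5*d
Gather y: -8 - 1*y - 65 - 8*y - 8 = -9*y - 81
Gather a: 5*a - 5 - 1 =5*a - 6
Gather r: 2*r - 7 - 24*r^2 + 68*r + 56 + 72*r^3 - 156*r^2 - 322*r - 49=72*r^3 - 180*r^2 - 252*r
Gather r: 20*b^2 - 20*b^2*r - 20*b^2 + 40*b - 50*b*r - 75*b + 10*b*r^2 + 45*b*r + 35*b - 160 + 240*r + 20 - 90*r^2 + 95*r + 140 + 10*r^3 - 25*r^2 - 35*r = 10*r^3 + r^2*(10*b - 115) + r*(-20*b^2 - 5*b + 300)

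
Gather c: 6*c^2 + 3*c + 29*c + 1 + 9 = 6*c^2 + 32*c + 10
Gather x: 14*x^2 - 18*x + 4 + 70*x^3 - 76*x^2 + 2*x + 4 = 70*x^3 - 62*x^2 - 16*x + 8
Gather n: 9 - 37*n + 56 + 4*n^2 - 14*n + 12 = 4*n^2 - 51*n + 77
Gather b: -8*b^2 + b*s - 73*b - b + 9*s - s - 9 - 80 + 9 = -8*b^2 + b*(s - 74) + 8*s - 80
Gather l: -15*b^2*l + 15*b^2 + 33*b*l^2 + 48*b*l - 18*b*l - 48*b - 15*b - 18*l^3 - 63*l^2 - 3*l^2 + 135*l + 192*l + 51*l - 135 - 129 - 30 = 15*b^2 - 63*b - 18*l^3 + l^2*(33*b - 66) + l*(-15*b^2 + 30*b + 378) - 294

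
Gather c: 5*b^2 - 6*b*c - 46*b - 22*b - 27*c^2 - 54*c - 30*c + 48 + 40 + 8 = 5*b^2 - 68*b - 27*c^2 + c*(-6*b - 84) + 96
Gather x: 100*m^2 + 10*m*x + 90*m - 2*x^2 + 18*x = 100*m^2 + 90*m - 2*x^2 + x*(10*m + 18)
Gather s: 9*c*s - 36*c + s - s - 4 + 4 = 9*c*s - 36*c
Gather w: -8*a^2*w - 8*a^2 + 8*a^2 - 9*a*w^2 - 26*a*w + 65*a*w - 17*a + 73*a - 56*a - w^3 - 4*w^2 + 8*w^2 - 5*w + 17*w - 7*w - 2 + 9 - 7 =-w^3 + w^2*(4 - 9*a) + w*(-8*a^2 + 39*a + 5)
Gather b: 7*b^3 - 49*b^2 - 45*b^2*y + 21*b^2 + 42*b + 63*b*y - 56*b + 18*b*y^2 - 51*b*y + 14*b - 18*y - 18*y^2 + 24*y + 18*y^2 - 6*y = 7*b^3 + b^2*(-45*y - 28) + b*(18*y^2 + 12*y)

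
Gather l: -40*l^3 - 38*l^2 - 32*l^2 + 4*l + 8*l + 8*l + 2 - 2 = -40*l^3 - 70*l^2 + 20*l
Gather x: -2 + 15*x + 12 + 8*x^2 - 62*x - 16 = 8*x^2 - 47*x - 6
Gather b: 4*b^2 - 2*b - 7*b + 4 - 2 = 4*b^2 - 9*b + 2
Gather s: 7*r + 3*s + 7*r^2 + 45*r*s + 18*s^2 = 7*r^2 + 7*r + 18*s^2 + s*(45*r + 3)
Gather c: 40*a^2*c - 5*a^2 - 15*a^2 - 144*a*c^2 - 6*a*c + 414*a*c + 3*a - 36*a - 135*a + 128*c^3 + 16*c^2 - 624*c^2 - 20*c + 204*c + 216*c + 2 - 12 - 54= -20*a^2 - 168*a + 128*c^3 + c^2*(-144*a - 608) + c*(40*a^2 + 408*a + 400) - 64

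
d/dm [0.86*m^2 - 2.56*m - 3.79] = 1.72*m - 2.56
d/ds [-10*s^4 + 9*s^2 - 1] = -40*s^3 + 18*s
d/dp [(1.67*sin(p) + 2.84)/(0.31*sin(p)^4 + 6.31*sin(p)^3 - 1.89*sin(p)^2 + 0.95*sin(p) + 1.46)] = (-1.5531*sin(p)^4 - 24.597*sin(p)^3 - 50.6049*sin(p)^2 + 10.7352*sin(p) - 0.2598)*cos(p)/(0.0961*sin(p)^8 + 3.9122*sin(p)^7 + 38.6443*sin(p)^6 - 23.2628*sin(p)^5 + 16.4663*sin(p)^4 + 14.8342*sin(p)^3 - 4.6163*sin(p)^2 + 2.774*sin(p) + 2.1316)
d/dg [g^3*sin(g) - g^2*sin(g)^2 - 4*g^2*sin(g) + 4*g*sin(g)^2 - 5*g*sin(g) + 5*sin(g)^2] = g^3*cos(g) + 3*g^2*sin(g) - g^2*sin(2*g) - 4*g^2*cos(g) - 2*g*sin(g)^2 - 8*g*sin(g) + 4*g*sin(2*g) - 5*g*cos(g) + 4*sin(g)^2 - 5*sin(g) + 5*sin(2*g)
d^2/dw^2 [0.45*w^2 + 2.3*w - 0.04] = 0.900000000000000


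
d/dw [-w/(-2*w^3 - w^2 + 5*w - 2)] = (2*w^3 + w^2 - w*(6*w^2 + 2*w - 5) - 5*w + 2)/(2*w^3 + w^2 - 5*w + 2)^2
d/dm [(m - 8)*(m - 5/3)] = 2*m - 29/3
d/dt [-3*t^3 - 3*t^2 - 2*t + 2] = -9*t^2 - 6*t - 2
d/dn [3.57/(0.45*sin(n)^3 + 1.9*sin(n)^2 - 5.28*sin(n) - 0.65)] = (-4.8195*sin(n)^2 - 13.566*sin(n) + 18.8496)*cos(n)/(0.45*sin(n)^3 + 1.9*sin(n)^2 - 5.28*sin(n) - 0.65)^2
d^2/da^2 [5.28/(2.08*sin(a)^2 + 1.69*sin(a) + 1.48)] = (-91.373568*sin(a)^4 - 55.680768*sin(a)^3 + 186.995952*sin(a)^2 + 124.567872*sin(a) - 2.347488)/(2.08*sin(a)^2 + 1.69*sin(a) + 1.48)^3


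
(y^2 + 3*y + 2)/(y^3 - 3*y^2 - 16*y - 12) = 1/(y - 6)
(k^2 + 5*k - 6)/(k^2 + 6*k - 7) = (k + 6)/(k + 7)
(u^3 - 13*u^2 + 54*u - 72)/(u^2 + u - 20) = (u^2 - 9*u + 18)/(u + 5)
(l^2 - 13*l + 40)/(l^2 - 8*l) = (l - 5)/l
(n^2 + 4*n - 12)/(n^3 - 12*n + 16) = (n + 6)/(n^2 + 2*n - 8)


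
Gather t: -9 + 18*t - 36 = 18*t - 45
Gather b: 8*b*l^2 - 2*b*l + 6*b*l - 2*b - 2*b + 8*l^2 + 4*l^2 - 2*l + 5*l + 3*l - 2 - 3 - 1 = b*(8*l^2 + 4*l - 4) + 12*l^2 + 6*l - 6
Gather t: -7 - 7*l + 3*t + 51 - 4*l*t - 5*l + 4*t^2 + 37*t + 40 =-12*l + 4*t^2 + t*(40 - 4*l) + 84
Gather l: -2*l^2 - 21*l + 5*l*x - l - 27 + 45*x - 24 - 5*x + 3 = -2*l^2 + l*(5*x - 22) + 40*x - 48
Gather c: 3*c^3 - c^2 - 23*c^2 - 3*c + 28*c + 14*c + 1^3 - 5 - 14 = 3*c^3 - 24*c^2 + 39*c - 18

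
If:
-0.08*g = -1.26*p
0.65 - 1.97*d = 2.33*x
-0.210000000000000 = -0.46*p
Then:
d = 0.32994923857868 - 1.18274111675127*x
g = 7.19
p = 0.46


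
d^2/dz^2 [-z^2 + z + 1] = -2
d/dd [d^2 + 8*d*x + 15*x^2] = 2*d + 8*x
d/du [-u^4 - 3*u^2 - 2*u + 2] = -4*u^3 - 6*u - 2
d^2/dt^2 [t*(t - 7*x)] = 2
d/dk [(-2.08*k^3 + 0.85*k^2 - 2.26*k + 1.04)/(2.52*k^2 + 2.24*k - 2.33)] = (-5.2416*k^4 - 9.3184*k^3 + 22.1384*k^2 - 9.2026*k + 2.9362)/(6.3504*k^4 + 11.2896*k^3 - 6.7256*k^2 - 10.4384*k + 5.4289)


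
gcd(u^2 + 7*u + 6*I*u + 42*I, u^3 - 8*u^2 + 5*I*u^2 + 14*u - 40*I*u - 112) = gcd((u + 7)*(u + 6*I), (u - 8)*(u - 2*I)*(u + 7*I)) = 1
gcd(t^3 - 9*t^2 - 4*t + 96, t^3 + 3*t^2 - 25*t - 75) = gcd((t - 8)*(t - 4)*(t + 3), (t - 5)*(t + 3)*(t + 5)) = t + 3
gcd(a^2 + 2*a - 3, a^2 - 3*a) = 1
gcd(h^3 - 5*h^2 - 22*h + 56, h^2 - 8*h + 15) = 1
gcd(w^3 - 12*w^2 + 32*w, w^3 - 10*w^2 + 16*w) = w^2 - 8*w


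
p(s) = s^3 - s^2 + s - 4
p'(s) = 3*s^2 - 2*s + 1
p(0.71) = -3.44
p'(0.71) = 1.09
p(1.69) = -0.34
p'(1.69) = 6.19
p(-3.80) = -77.11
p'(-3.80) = 51.92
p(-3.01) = -43.34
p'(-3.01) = 34.20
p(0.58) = -3.56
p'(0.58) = 0.85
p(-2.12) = -20.14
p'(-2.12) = 18.72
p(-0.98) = -6.88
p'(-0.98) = 5.84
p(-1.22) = -8.52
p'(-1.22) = 7.91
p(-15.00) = -3619.00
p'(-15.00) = 706.00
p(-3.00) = -43.00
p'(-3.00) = 34.00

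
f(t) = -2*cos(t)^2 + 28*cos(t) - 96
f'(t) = 4*sin(t)*cos(t) - 28*sin(t)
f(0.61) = -74.39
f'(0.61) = -14.16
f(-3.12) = -125.99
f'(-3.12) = 0.69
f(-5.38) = -79.43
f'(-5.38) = -20.04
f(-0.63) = -74.68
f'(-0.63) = 14.59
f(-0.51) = -73.09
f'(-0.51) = 11.96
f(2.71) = -123.08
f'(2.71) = -13.23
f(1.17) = -85.38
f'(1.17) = -24.34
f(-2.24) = -114.14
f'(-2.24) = 23.91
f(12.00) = -73.80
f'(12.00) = 13.21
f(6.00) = -70.96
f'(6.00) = 6.75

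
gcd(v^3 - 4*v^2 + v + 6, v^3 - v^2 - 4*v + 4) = v - 2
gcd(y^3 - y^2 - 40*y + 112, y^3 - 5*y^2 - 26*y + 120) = y - 4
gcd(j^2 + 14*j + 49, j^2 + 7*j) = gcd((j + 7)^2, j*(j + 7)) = j + 7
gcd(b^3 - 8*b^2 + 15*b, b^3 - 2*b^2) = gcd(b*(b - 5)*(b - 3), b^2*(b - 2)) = b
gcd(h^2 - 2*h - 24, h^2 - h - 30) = h - 6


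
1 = 1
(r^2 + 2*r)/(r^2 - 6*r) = (r + 2)/(r - 6)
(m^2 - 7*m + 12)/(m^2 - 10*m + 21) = (m - 4)/(m - 7)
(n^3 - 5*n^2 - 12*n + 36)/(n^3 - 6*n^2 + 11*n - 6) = (n^2 - 3*n - 18)/(n^2 - 4*n + 3)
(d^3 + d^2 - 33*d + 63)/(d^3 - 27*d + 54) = (d + 7)/(d + 6)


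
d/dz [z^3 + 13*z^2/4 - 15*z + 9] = 3*z^2 + 13*z/2 - 15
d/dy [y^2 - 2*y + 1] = 2*y - 2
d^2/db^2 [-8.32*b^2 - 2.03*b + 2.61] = -16.6400000000000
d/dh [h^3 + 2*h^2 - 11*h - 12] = 3*h^2 + 4*h - 11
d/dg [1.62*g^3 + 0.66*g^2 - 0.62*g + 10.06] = 4.86*g^2 + 1.32*g - 0.62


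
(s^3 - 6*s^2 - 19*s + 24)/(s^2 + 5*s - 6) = (s^2 - 5*s - 24)/(s + 6)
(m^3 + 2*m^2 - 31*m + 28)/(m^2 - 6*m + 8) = (m^2 + 6*m - 7)/(m - 2)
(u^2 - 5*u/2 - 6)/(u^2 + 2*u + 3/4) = 2*(u - 4)/(2*u + 1)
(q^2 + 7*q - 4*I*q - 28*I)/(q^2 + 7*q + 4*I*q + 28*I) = (q - 4*I)/(q + 4*I)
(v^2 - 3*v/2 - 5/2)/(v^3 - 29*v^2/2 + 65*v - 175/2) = (v + 1)/(v^2 - 12*v + 35)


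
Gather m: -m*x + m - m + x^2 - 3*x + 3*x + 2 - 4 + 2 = -m*x + x^2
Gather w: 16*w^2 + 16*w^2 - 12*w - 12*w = 32*w^2 - 24*w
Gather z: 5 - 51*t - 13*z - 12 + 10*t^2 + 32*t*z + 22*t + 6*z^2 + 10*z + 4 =10*t^2 - 29*t + 6*z^2 + z*(32*t - 3) - 3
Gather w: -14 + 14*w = 14*w - 14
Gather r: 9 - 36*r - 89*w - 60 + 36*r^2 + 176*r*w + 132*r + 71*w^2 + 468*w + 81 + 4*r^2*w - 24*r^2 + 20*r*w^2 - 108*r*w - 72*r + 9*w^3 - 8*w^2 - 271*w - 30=r^2*(4*w + 12) + r*(20*w^2 + 68*w + 24) + 9*w^3 + 63*w^2 + 108*w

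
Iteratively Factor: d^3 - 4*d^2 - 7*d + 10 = (d + 2)*(d^2 - 6*d + 5) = (d - 1)*(d + 2)*(d - 5)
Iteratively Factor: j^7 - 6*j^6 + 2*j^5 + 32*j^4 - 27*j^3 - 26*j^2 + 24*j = (j + 2)*(j^6 - 8*j^5 + 18*j^4 - 4*j^3 - 19*j^2 + 12*j) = (j - 1)*(j + 2)*(j^5 - 7*j^4 + 11*j^3 + 7*j^2 - 12*j) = (j - 1)^2*(j + 2)*(j^4 - 6*j^3 + 5*j^2 + 12*j) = (j - 4)*(j - 1)^2*(j + 2)*(j^3 - 2*j^2 - 3*j) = j*(j - 4)*(j - 1)^2*(j + 2)*(j^2 - 2*j - 3) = j*(j - 4)*(j - 3)*(j - 1)^2*(j + 2)*(j + 1)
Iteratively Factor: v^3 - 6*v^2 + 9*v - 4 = (v - 1)*(v^2 - 5*v + 4) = (v - 1)^2*(v - 4)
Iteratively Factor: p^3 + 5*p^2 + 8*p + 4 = (p + 2)*(p^2 + 3*p + 2) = (p + 1)*(p + 2)*(p + 2)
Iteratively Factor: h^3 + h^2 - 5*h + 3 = (h - 1)*(h^2 + 2*h - 3) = (h - 1)*(h + 3)*(h - 1)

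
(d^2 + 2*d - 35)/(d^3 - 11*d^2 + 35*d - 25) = (d + 7)/(d^2 - 6*d + 5)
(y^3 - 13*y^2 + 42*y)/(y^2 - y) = (y^2 - 13*y + 42)/(y - 1)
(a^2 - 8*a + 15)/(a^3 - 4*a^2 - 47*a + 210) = (a - 3)/(a^2 + a - 42)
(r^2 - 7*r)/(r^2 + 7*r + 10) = r*(r - 7)/(r^2 + 7*r + 10)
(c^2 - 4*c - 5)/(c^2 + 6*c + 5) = (c - 5)/(c + 5)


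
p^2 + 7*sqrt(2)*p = p*(p + 7*sqrt(2))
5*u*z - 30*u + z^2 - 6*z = (5*u + z)*(z - 6)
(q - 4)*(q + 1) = q^2 - 3*q - 4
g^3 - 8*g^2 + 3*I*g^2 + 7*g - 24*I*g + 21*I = (g - 7)*(g - 1)*(g + 3*I)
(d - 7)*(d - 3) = d^2 - 10*d + 21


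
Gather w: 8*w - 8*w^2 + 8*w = -8*w^2 + 16*w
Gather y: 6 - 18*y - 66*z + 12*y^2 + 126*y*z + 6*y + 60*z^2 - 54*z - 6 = 12*y^2 + y*(126*z - 12) + 60*z^2 - 120*z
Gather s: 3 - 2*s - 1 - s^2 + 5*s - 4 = -s^2 + 3*s - 2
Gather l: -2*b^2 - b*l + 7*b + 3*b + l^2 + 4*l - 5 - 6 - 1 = -2*b^2 + 10*b + l^2 + l*(4 - b) - 12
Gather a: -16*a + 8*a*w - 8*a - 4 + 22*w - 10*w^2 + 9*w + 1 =a*(8*w - 24) - 10*w^2 + 31*w - 3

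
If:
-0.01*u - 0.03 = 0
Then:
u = -3.00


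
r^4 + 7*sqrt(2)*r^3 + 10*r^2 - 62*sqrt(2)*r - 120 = (r - 2*sqrt(2))*(r + sqrt(2))*(r + 3*sqrt(2))*(r + 5*sqrt(2))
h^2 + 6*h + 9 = (h + 3)^2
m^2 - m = m*(m - 1)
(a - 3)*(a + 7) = a^2 + 4*a - 21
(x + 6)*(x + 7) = x^2 + 13*x + 42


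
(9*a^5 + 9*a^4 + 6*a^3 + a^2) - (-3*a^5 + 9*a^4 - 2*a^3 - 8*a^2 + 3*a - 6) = 12*a^5 + 8*a^3 + 9*a^2 - 3*a + 6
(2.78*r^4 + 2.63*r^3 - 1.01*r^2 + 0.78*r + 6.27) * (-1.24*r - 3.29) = -3.4472*r^5 - 12.4074*r^4 - 7.4003*r^3 + 2.3557*r^2 - 10.341*r - 20.6283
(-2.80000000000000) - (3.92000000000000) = -6.72000000000000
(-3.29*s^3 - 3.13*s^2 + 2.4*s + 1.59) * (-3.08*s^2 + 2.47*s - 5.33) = 10.1332*s^5 + 1.5141*s^4 + 2.4126*s^3 + 17.7137*s^2 - 8.8647*s - 8.4747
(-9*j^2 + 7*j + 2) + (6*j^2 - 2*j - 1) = -3*j^2 + 5*j + 1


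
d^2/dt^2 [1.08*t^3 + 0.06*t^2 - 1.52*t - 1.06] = 6.48*t + 0.12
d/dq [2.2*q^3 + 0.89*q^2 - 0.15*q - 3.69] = 6.6*q^2 + 1.78*q - 0.15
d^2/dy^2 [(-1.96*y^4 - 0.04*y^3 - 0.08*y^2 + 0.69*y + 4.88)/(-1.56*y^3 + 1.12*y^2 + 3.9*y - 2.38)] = (-1.4210854715202e-14*y^8 - 1.4210854715202e-14*y^7 + 29.29568*y^6 - 0.909791999999911*y^5 + 13.382112*y^4 - 168.216304*y^3 + 304.431168*y^2 - 28.860384*y - 186.368712)/(3.796416*y^9 - 8.176896*y^8 - 22.602528*y^7 + 56.855456*y^6 + 31.556304*y^5 - 129.028704*y^4 + 29.565432*y^3 + 89.567016*y^2 - 66.27348*y + 13.481272)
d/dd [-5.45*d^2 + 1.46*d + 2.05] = 1.46 - 10.9*d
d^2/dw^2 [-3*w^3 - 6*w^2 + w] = -18*w - 12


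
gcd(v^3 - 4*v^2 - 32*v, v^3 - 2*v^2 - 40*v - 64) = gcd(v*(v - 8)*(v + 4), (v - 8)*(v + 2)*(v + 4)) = v^2 - 4*v - 32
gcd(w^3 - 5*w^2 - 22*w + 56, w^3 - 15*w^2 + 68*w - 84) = w^2 - 9*w + 14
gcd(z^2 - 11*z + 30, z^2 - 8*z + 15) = z - 5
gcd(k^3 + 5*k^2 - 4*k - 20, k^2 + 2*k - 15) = k + 5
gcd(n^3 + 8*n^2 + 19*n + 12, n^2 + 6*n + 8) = n + 4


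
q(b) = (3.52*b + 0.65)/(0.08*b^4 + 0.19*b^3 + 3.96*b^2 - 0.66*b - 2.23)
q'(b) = (3.52*b + 0.65)*(-0.32*b^3 - 0.57*b^2 - 7.92*b + 0.66)/(0.08*b^4 + 0.19*b^3 + 3.96*b^2 - 0.66*b - 2.23)^2 + 3.52/(0.08*b^4 + 0.19*b^3 + 3.96*b^2 - 0.66*b - 2.23) = (0.2816*b^4 + 0.6688*b^3 + 13.9392*b^2 - 2.3232*b - (3.52*b + 0.65)*(0.32*b^3 + 0.57*b^2 + 7.92*b - 0.66) - 7.8496)/(0.08*b^4 + 0.19*b^3 + 3.96*b^2 - 0.66*b - 2.23)^2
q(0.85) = 15.94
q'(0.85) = -450.40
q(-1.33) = -0.74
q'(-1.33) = -0.84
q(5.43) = 0.09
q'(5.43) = -0.03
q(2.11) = 0.46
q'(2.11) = -0.38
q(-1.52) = -0.61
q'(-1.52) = -0.54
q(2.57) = 0.34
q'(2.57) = -0.21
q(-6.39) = -0.09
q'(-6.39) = -0.03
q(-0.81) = -2.63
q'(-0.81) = -17.42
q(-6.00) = -0.10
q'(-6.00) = -0.03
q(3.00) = 0.26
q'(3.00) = -0.14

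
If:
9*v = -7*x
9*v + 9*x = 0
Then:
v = 0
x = 0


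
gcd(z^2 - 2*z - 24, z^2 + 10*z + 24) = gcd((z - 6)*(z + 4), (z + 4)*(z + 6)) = z + 4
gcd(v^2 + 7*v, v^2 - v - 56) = v + 7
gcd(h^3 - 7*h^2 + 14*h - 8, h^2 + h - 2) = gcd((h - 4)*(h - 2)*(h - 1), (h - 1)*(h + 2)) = h - 1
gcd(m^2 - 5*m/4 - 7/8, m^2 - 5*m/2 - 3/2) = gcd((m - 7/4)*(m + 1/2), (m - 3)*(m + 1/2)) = m + 1/2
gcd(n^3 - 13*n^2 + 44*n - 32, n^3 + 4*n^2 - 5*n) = n - 1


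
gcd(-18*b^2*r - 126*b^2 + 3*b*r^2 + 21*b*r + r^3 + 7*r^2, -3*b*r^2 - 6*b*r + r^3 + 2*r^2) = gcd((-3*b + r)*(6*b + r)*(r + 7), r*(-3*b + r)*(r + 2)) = -3*b + r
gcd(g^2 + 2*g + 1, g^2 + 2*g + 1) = g^2 + 2*g + 1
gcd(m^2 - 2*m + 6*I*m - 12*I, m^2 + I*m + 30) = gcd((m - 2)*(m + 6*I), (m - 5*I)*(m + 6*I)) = m + 6*I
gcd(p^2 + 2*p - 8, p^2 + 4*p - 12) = p - 2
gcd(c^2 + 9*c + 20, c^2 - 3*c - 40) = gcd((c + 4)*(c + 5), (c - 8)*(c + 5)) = c + 5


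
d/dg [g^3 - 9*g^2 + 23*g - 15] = 3*g^2 - 18*g + 23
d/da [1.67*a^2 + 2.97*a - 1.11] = 3.34*a + 2.97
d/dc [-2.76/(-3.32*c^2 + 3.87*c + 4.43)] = (10.6812 - 18.3264*c)/(-3.32*c^2 + 3.87*c + 4.43)^2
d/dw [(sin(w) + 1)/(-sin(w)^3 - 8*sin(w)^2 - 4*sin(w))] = (2*sin(w)^3 + 11*sin(w)^2 + 16*sin(w) + 4)*cos(w)/((sin(w)^2 + 8*sin(w) + 4)^2*sin(w)^2)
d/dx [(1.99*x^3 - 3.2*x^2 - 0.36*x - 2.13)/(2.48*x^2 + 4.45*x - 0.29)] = (4.9352*x^4 + 17.711*x^3 - 15.0785*x^2 + 12.4208*x + 9.5829)/(6.1504*x^4 + 22.072*x^3 + 18.3641*x^2 - 2.581*x + 0.0841)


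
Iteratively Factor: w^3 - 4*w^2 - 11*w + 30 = (w + 3)*(w^2 - 7*w + 10) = (w - 5)*(w + 3)*(w - 2)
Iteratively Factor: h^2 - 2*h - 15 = (h - 5)*(h + 3)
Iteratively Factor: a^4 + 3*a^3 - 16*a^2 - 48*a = (a - 4)*(a^3 + 7*a^2 + 12*a) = (a - 4)*(a + 4)*(a^2 + 3*a) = a*(a - 4)*(a + 4)*(a + 3)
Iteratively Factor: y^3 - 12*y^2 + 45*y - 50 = (y - 5)*(y^2 - 7*y + 10) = (y - 5)*(y - 2)*(y - 5)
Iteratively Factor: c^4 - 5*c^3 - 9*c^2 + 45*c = (c - 3)*(c^3 - 2*c^2 - 15*c) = (c - 3)*(c + 3)*(c^2 - 5*c) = (c - 5)*(c - 3)*(c + 3)*(c)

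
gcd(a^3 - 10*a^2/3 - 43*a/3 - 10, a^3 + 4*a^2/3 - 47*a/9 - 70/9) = a + 5/3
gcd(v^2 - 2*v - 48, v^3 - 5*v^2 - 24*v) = v - 8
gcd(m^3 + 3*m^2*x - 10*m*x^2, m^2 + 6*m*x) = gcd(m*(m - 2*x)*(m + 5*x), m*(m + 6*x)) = m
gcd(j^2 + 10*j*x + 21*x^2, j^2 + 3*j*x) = j + 3*x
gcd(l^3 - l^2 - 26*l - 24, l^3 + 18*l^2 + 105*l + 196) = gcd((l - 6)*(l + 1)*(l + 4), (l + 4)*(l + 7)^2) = l + 4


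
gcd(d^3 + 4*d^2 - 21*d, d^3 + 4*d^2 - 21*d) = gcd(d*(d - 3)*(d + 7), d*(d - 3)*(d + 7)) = d^3 + 4*d^2 - 21*d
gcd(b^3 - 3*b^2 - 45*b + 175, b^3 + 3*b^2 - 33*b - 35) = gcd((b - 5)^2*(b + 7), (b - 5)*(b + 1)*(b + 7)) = b^2 + 2*b - 35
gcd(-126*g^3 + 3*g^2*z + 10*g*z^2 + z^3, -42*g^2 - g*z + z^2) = 6*g + z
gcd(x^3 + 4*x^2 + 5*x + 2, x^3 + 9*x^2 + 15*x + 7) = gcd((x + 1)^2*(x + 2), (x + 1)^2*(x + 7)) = x^2 + 2*x + 1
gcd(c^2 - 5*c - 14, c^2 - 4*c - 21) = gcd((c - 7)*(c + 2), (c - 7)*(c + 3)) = c - 7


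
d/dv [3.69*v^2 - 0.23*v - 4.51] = 7.38*v - 0.23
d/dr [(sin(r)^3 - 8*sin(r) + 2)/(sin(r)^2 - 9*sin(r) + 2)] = (sin(r)^4 - 18*sin(r)^3 + 14*sin(r)^2 - 4*sin(r) + 2)*cos(r)/(sin(r)^2 - 9*sin(r) + 2)^2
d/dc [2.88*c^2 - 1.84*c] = 5.76*c - 1.84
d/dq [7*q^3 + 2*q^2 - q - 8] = 21*q^2 + 4*q - 1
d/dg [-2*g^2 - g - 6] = -4*g - 1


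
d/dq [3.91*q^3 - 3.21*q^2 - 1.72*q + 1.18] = 11.73*q^2 - 6.42*q - 1.72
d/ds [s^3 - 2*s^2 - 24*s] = 3*s^2 - 4*s - 24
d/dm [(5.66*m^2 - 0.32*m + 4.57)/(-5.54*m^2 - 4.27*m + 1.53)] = (-25.941*m^2 + 67.9552*m + 19.0243)/(30.6916*m^4 + 47.3116*m^3 + 1.2805*m^2 - 13.0662*m + 2.3409)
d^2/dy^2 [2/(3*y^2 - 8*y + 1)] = 4*(-9*y^2 + 24*y + 4*(3*y - 4)^2 - 3)/(3*y^2 - 8*y + 1)^3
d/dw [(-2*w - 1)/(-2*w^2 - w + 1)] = (4*w^2 + 2*w - (2*w + 1)*(4*w + 1) - 2)/(2*w^2 + w - 1)^2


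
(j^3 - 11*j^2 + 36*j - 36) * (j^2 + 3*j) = j^5 - 8*j^4 + 3*j^3 + 72*j^2 - 108*j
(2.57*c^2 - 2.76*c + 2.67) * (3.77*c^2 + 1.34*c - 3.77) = 9.6889*c^4 - 6.9614*c^3 - 3.3214*c^2 + 13.983*c - 10.0659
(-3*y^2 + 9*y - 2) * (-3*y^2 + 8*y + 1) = 9*y^4 - 51*y^3 + 75*y^2 - 7*y - 2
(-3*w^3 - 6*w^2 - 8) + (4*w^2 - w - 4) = -3*w^3 - 2*w^2 - w - 12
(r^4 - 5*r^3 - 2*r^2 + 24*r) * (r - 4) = r^5 - 9*r^4 + 18*r^3 + 32*r^2 - 96*r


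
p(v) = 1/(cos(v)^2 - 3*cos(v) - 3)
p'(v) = (2*sin(v)*cos(v) - 3*sin(v))/(cos(v)^2 - 3*cos(v) - 3)^2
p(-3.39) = 1.18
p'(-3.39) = -1.69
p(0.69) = -0.21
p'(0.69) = -0.04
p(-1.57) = -0.33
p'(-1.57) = 0.33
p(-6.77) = -0.21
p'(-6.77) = 0.02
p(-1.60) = -0.34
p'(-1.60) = 0.36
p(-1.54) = -0.32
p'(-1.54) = 0.31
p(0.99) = -0.23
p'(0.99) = -0.08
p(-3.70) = 3.79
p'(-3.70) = -35.82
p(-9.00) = 1.77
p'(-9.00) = 6.26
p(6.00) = -0.20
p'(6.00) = 0.01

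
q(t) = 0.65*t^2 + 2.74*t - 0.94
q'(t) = 1.3*t + 2.74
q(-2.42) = -3.76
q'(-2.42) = -0.41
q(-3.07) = -3.23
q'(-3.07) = -1.25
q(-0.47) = -2.08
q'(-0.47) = 2.13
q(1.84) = 6.30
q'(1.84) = 5.13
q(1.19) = 3.24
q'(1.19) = 4.29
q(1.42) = 4.26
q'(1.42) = 4.59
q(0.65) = 1.12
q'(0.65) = 3.58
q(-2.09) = -3.83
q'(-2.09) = 0.02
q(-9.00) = 27.05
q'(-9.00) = -8.96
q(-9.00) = 27.05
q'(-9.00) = -8.96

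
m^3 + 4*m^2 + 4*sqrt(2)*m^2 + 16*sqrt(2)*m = m*(m + 4)*(m + 4*sqrt(2))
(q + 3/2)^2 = q^2 + 3*q + 9/4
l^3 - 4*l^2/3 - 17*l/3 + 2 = (l - 3)*(l - 1/3)*(l + 2)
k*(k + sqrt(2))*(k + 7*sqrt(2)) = k^3 + 8*sqrt(2)*k^2 + 14*k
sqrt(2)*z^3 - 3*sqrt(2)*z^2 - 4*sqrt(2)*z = z*(z - 4)*(sqrt(2)*z + sqrt(2))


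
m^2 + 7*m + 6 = (m + 1)*(m + 6)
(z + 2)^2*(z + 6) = z^3 + 10*z^2 + 28*z + 24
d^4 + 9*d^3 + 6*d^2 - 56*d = d*(d - 2)*(d + 4)*(d + 7)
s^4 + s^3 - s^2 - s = s*(s - 1)*(s + 1)^2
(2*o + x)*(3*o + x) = 6*o^2 + 5*o*x + x^2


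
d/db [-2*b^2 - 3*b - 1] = -4*b - 3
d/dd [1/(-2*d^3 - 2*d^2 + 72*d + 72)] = (3*d^2/2 + d - 18)/(d^3 + d^2 - 36*d - 36)^2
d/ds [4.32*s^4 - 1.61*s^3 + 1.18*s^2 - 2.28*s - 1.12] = 17.28*s^3 - 4.83*s^2 + 2.36*s - 2.28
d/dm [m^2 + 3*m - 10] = 2*m + 3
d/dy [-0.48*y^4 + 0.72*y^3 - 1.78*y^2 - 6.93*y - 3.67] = -1.92*y^3 + 2.16*y^2 - 3.56*y - 6.93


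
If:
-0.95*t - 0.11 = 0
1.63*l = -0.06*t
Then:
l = 0.00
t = -0.12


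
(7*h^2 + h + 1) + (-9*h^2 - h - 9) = -2*h^2 - 8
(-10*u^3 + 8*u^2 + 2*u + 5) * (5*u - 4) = -50*u^4 + 80*u^3 - 22*u^2 + 17*u - 20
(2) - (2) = 0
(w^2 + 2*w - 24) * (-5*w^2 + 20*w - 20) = -5*w^4 + 10*w^3 + 140*w^2 - 520*w + 480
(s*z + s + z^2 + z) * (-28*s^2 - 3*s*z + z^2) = -28*s^3*z - 28*s^3 - 31*s^2*z^2 - 31*s^2*z - 2*s*z^3 - 2*s*z^2 + z^4 + z^3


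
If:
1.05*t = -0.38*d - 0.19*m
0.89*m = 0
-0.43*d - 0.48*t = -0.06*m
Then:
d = 0.00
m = 0.00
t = 0.00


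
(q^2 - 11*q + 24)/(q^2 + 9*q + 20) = (q^2 - 11*q + 24)/(q^2 + 9*q + 20)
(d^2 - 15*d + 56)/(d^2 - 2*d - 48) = (d - 7)/(d + 6)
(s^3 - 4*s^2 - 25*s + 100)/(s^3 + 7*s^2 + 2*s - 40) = (s^2 - 9*s + 20)/(s^2 + 2*s - 8)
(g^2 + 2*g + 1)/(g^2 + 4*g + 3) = (g + 1)/(g + 3)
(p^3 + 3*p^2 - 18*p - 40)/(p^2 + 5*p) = p - 2 - 8/p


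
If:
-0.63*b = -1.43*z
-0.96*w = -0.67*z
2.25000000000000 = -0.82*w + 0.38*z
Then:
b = -26.56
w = -8.17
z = -11.70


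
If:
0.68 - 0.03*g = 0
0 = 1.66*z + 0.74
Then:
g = 22.67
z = -0.45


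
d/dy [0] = 0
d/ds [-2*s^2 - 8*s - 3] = -4*s - 8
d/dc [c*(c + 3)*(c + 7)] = 3*c^2 + 20*c + 21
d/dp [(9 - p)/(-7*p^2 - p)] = (-7*p^2 + 126*p + 9)/(p^2*(49*p^2 + 14*p + 1))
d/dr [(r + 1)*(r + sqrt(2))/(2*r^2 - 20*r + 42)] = (-(r - 5)*(r + 1)*(r + sqrt(2)) + (2*r + 1 + sqrt(2))*(r^2 - 10*r + 21)/2)/(r^2 - 10*r + 21)^2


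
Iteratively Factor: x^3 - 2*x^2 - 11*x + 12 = (x + 3)*(x^2 - 5*x + 4) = (x - 1)*(x + 3)*(x - 4)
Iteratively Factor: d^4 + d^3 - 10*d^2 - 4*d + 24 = (d + 2)*(d^3 - d^2 - 8*d + 12) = (d - 2)*(d + 2)*(d^2 + d - 6) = (d - 2)^2*(d + 2)*(d + 3)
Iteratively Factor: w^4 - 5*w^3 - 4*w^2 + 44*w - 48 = (w + 3)*(w^3 - 8*w^2 + 20*w - 16) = (w - 2)*(w + 3)*(w^2 - 6*w + 8) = (w - 4)*(w - 2)*(w + 3)*(w - 2)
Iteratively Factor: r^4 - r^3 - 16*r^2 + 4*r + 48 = (r - 2)*(r^3 + r^2 - 14*r - 24) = (r - 4)*(r - 2)*(r^2 + 5*r + 6) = (r - 4)*(r - 2)*(r + 3)*(r + 2)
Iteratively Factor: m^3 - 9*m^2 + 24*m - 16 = (m - 1)*(m^2 - 8*m + 16) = (m - 4)*(m - 1)*(m - 4)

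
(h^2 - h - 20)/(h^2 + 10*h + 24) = (h - 5)/(h + 6)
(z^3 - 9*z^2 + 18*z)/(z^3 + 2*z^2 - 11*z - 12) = z*(z - 6)/(z^2 + 5*z + 4)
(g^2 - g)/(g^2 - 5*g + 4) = g/(g - 4)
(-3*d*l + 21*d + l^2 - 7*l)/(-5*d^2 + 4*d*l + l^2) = (-3*d*l + 21*d + l^2 - 7*l)/(-5*d^2 + 4*d*l + l^2)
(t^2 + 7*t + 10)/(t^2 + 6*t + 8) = (t + 5)/(t + 4)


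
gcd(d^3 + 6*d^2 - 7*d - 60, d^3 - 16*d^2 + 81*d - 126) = d - 3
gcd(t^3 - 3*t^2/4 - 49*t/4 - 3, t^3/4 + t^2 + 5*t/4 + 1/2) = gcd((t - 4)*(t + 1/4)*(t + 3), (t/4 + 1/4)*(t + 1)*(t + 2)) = 1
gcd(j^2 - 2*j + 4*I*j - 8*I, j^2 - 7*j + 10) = j - 2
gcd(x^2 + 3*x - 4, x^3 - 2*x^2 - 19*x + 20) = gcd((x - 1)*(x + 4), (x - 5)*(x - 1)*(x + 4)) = x^2 + 3*x - 4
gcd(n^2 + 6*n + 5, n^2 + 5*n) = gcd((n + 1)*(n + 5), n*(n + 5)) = n + 5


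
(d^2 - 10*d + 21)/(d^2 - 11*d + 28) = (d - 3)/(d - 4)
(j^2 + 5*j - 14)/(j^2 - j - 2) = (j + 7)/(j + 1)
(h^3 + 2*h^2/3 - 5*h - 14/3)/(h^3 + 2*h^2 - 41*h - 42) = (h^2 - h/3 - 14/3)/(h^2 + h - 42)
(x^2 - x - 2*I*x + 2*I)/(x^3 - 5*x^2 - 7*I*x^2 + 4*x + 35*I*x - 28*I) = (x - 2*I)/(x^2 - x*(4 + 7*I) + 28*I)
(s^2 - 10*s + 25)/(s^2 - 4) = (s^2 - 10*s + 25)/(s^2 - 4)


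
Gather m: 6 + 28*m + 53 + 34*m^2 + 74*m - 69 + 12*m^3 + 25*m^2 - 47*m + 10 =12*m^3 + 59*m^2 + 55*m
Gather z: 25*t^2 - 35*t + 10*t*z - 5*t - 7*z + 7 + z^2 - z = 25*t^2 - 40*t + z^2 + z*(10*t - 8) + 7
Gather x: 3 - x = 3 - x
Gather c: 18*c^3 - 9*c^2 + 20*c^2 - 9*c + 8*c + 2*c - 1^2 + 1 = 18*c^3 + 11*c^2 + c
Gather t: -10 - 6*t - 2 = -6*t - 12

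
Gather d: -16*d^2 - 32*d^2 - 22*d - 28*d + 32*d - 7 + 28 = -48*d^2 - 18*d + 21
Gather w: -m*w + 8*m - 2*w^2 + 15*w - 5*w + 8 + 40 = 8*m - 2*w^2 + w*(10 - m) + 48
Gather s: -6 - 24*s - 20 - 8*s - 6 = -32*s - 32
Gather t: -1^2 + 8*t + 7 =8*t + 6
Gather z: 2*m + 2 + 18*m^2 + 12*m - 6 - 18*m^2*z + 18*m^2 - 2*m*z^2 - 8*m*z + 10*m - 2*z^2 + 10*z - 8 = 36*m^2 + 24*m + z^2*(-2*m - 2) + z*(-18*m^2 - 8*m + 10) - 12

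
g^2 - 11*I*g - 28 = (g - 7*I)*(g - 4*I)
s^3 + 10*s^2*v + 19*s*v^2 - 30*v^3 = (s - v)*(s + 5*v)*(s + 6*v)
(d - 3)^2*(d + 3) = d^3 - 3*d^2 - 9*d + 27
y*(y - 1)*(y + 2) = y^3 + y^2 - 2*y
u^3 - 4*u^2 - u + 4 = (u - 4)*(u - 1)*(u + 1)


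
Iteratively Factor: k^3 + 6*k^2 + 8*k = (k)*(k^2 + 6*k + 8) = k*(k + 4)*(k + 2)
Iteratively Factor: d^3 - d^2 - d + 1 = (d - 1)*(d^2 - 1) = (d - 1)*(d + 1)*(d - 1)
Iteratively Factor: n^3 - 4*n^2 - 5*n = (n - 5)*(n^2 + n) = n*(n - 5)*(n + 1)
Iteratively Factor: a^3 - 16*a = (a - 4)*(a^2 + 4*a) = a*(a - 4)*(a + 4)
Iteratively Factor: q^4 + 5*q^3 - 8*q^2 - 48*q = (q + 4)*(q^3 + q^2 - 12*q) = (q - 3)*(q + 4)*(q^2 + 4*q) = (q - 3)*(q + 4)^2*(q)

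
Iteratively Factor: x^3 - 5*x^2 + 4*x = (x - 1)*(x^2 - 4*x) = (x - 4)*(x - 1)*(x)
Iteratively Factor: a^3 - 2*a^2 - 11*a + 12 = (a - 4)*(a^2 + 2*a - 3) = (a - 4)*(a + 3)*(a - 1)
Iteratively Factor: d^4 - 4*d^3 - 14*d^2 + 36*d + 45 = (d - 3)*(d^3 - d^2 - 17*d - 15) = (d - 3)*(d + 1)*(d^2 - 2*d - 15) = (d - 3)*(d + 1)*(d + 3)*(d - 5)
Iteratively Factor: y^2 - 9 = (y + 3)*(y - 3)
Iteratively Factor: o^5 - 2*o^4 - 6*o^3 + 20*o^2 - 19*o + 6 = (o - 1)*(o^4 - o^3 - 7*o^2 + 13*o - 6) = (o - 1)^2*(o^3 - 7*o + 6) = (o - 2)*(o - 1)^2*(o^2 + 2*o - 3) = (o - 2)*(o - 1)^2*(o + 3)*(o - 1)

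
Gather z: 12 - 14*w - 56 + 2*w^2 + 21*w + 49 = 2*w^2 + 7*w + 5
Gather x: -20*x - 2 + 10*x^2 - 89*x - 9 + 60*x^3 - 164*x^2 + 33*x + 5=60*x^3 - 154*x^2 - 76*x - 6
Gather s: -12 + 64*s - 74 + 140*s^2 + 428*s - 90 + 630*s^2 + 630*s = 770*s^2 + 1122*s - 176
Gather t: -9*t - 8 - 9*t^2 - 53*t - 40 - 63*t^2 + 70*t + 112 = -72*t^2 + 8*t + 64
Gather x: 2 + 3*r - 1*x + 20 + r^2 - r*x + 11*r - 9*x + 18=r^2 + 14*r + x*(-r - 10) + 40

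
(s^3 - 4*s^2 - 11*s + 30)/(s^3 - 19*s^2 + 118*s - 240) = (s^2 + s - 6)/(s^2 - 14*s + 48)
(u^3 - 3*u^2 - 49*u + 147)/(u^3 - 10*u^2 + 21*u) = (u + 7)/u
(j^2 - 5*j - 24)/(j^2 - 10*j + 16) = (j + 3)/(j - 2)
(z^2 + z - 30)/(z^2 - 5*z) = (z + 6)/z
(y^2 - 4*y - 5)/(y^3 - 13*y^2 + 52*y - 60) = (y + 1)/(y^2 - 8*y + 12)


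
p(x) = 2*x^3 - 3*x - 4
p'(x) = 6*x^2 - 3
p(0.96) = -5.11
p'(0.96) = 2.53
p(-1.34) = -4.79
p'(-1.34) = 7.77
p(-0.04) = -3.88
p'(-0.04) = -2.99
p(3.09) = 45.74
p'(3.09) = 54.29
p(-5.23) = -274.42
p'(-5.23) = 161.12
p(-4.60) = -184.87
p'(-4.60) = 123.96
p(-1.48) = -6.04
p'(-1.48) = 10.14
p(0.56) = -5.33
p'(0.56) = -1.12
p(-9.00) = -1435.00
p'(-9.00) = 483.00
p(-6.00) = -418.00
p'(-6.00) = 213.00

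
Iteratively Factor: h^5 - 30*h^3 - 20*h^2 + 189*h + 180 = (h + 3)*(h^4 - 3*h^3 - 21*h^2 + 43*h + 60) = (h + 1)*(h + 3)*(h^3 - 4*h^2 - 17*h + 60) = (h - 3)*(h + 1)*(h + 3)*(h^2 - h - 20) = (h - 5)*(h - 3)*(h + 1)*(h + 3)*(h + 4)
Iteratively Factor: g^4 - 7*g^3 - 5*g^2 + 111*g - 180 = (g + 4)*(g^3 - 11*g^2 + 39*g - 45) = (g - 3)*(g + 4)*(g^2 - 8*g + 15) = (g - 3)^2*(g + 4)*(g - 5)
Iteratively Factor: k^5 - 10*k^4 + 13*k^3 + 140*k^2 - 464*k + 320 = (k - 1)*(k^4 - 9*k^3 + 4*k^2 + 144*k - 320) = (k - 4)*(k - 1)*(k^3 - 5*k^2 - 16*k + 80) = (k - 4)*(k - 1)*(k + 4)*(k^2 - 9*k + 20) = (k - 4)^2*(k - 1)*(k + 4)*(k - 5)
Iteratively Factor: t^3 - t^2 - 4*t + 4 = (t - 1)*(t^2 - 4) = (t - 1)*(t + 2)*(t - 2)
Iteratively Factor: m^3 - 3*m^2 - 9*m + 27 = (m - 3)*(m^2 - 9) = (m - 3)*(m + 3)*(m - 3)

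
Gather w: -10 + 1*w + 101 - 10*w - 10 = 81 - 9*w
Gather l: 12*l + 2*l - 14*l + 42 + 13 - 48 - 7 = 0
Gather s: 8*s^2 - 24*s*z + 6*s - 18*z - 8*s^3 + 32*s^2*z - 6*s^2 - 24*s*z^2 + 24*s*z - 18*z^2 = -8*s^3 + s^2*(32*z + 2) + s*(6 - 24*z^2) - 18*z^2 - 18*z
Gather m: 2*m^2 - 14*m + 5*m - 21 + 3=2*m^2 - 9*m - 18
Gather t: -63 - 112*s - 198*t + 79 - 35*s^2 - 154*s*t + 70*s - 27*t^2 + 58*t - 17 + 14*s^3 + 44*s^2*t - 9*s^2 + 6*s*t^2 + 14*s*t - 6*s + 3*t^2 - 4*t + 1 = 14*s^3 - 44*s^2 - 48*s + t^2*(6*s - 24) + t*(44*s^2 - 140*s - 144)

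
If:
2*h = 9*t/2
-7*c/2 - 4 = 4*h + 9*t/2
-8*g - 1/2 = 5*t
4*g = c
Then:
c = 53/38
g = 53/152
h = -225/152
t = -25/38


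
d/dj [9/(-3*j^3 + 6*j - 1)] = 27*(3*j^2 - 2)/(3*j^3 - 6*j + 1)^2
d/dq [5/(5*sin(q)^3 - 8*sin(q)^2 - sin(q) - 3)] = 5*(-15*sin(q)^2 + 16*sin(q) + 1)*cos(q)/(-5*sin(q)^3 + 8*sin(q)^2 + sin(q) + 3)^2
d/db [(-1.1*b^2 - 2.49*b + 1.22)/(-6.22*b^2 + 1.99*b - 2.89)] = (-17.6768*b^2 + 21.5348*b + 4.7683)/(38.6884*b^4 - 24.7556*b^3 + 39.9117*b^2 - 11.5022*b + 8.3521)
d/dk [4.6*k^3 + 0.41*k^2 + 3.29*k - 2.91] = 13.8*k^2 + 0.82*k + 3.29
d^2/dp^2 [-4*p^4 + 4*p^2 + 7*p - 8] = 8 - 48*p^2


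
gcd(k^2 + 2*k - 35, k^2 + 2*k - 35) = k^2 + 2*k - 35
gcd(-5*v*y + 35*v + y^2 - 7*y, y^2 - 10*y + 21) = y - 7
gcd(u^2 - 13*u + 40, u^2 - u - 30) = 1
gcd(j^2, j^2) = j^2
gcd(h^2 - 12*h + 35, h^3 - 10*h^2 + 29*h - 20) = h - 5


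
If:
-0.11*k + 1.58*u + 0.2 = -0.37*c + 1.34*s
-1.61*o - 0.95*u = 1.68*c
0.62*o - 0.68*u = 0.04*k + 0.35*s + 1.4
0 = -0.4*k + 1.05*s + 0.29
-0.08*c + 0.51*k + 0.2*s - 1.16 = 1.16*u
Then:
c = 9.87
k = -8.38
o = -6.78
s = -3.47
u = -5.96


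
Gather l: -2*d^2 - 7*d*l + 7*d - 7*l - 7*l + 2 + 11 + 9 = -2*d^2 + 7*d + l*(-7*d - 14) + 22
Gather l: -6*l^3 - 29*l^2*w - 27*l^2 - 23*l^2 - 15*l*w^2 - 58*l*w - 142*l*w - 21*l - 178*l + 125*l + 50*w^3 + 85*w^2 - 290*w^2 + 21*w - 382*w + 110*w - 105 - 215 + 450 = -6*l^3 + l^2*(-29*w - 50) + l*(-15*w^2 - 200*w - 74) + 50*w^3 - 205*w^2 - 251*w + 130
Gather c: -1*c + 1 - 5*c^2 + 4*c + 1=-5*c^2 + 3*c + 2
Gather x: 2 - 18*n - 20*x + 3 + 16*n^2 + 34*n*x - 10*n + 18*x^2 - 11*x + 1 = 16*n^2 - 28*n + 18*x^2 + x*(34*n - 31) + 6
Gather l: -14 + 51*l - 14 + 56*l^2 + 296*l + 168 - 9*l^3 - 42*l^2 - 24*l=-9*l^3 + 14*l^2 + 323*l + 140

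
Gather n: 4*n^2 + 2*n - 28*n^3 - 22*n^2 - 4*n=-28*n^3 - 18*n^2 - 2*n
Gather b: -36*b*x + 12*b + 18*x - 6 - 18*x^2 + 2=b*(12 - 36*x) - 18*x^2 + 18*x - 4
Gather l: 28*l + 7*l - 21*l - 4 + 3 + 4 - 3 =14*l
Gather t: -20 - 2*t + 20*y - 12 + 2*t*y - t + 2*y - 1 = t*(2*y - 3) + 22*y - 33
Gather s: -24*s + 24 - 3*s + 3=27 - 27*s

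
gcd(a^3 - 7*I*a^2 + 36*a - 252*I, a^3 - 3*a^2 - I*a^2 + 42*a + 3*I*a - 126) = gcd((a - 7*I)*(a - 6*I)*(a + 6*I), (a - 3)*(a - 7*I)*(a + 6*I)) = a^2 - I*a + 42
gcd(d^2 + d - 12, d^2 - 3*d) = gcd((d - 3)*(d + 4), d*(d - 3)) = d - 3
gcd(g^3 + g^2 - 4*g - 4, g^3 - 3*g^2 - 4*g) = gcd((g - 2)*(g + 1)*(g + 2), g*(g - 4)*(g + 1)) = g + 1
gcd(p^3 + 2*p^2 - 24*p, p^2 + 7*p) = p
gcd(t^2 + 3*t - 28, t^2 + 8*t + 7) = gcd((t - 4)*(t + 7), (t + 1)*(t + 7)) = t + 7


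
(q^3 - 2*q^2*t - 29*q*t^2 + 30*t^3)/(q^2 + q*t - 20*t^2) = (q^2 - 7*q*t + 6*t^2)/(q - 4*t)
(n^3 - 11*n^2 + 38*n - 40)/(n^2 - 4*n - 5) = (n^2 - 6*n + 8)/(n + 1)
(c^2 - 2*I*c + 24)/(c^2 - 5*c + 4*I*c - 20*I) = (c - 6*I)/(c - 5)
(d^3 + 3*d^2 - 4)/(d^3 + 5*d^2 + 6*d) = (d^2 + d - 2)/(d*(d + 3))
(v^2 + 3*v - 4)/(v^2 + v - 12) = (v - 1)/(v - 3)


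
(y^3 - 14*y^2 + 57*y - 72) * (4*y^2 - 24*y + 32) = 4*y^5 - 80*y^4 + 596*y^3 - 2104*y^2 + 3552*y - 2304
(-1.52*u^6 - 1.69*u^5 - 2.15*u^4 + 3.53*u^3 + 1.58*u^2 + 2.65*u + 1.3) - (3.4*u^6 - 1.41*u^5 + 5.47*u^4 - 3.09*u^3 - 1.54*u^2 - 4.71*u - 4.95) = -4.92*u^6 - 0.28*u^5 - 7.62*u^4 + 6.62*u^3 + 3.12*u^2 + 7.36*u + 6.25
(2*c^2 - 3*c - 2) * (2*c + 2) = 4*c^3 - 2*c^2 - 10*c - 4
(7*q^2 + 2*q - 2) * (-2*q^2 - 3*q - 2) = -14*q^4 - 25*q^3 - 16*q^2 + 2*q + 4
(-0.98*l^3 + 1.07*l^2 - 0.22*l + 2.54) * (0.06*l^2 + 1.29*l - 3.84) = -0.0588*l^5 - 1.2*l^4 + 5.1303*l^3 - 4.2402*l^2 + 4.1214*l - 9.7536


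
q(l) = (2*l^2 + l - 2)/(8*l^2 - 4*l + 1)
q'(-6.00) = -0.00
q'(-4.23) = -0.02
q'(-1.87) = -0.10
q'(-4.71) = -0.01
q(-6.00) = 0.20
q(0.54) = -0.75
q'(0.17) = -4.42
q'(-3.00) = -0.04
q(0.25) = -3.25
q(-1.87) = 0.09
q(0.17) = -3.22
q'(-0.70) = -0.67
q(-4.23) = 0.18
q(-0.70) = -0.22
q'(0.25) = 4.00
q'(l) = (4 - 16*l)*(2*l^2 + l - 2)/(8*l^2 - 4*l + 1)^2 + (4*l + 1)/(8*l^2 - 4*l + 1)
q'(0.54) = 5.65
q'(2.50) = -0.01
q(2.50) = 0.32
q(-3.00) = 0.15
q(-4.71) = 0.19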